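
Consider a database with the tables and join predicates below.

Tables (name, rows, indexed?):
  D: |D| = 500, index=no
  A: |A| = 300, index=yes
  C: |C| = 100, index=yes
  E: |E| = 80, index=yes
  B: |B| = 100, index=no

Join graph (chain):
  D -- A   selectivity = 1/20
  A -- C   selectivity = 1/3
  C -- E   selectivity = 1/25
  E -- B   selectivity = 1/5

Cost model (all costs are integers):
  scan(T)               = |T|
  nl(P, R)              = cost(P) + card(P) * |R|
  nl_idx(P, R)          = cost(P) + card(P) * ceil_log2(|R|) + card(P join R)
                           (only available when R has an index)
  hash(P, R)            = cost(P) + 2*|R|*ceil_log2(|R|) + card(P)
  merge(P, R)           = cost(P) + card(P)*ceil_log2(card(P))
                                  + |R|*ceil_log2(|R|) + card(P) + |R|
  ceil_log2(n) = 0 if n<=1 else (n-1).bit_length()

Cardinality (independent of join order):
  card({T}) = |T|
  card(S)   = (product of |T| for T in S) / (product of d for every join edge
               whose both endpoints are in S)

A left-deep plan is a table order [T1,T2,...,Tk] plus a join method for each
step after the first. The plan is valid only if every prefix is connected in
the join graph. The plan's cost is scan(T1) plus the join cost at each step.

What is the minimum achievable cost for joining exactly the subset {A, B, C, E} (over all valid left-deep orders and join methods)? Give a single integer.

Selinger DP over subsets of {A,B,C,E}:
  {A}: scan cost=300, card=300
  {C}: scan cost=100, card=100
  {E}: scan cost=80, card=80
  {B}: scan cost=100, card=100
  {AC}: card=10000; try (C,hash)→2000, (A,merge)→3900, (C,merge)→4100, (A,hash)→5600, (A,nl_idx)→11000, (C,nl_idx)→12400 …(+2); best=2000 via (C,hash)
  {CE}: card=320; try (C,nl_idx)→960, (E,nl_idx)→1120, (E,hash)→1320, (C,merge)→1520, (E,merge)→1540, (C,hash)→1560 …(+2); best=960 via (C,nl_idx)
  {BE}: card=1600; try (E,hash)→1320, (B,merge)→1520, (E,merge)→1540, (B,hash)→1560, (E,nl_idx)→2400, (B,nl)→8080 …(+1); best=1320 via (E,hash)
  {ACE}: card=32000; try (A,hash)→6680, (A,merge)→7160, (E,hash)→13120, (A,nl_idx)→35840, (A,nl)→96960, (E,nl_idx)→104000 …(+2); best=6680 via (A,hash)
  {BCE}: card=6400; try (B,hash)→2680, (C,hash)→4320, (B,merge)→4960, (C,nl_idx)→18920, (C,merge)→21320, (B,nl)→32960 …(+1); best=2680 via (B,hash)
  {ABCE}: card=640000; try (A,hash)→14480, (B,hash)→40080, (A,merge)→95280, (B,merge)→519480, (A,nl_idx)→700280, (A,nl)→1922680 …(+1); best=14480 via (A,hash)

14480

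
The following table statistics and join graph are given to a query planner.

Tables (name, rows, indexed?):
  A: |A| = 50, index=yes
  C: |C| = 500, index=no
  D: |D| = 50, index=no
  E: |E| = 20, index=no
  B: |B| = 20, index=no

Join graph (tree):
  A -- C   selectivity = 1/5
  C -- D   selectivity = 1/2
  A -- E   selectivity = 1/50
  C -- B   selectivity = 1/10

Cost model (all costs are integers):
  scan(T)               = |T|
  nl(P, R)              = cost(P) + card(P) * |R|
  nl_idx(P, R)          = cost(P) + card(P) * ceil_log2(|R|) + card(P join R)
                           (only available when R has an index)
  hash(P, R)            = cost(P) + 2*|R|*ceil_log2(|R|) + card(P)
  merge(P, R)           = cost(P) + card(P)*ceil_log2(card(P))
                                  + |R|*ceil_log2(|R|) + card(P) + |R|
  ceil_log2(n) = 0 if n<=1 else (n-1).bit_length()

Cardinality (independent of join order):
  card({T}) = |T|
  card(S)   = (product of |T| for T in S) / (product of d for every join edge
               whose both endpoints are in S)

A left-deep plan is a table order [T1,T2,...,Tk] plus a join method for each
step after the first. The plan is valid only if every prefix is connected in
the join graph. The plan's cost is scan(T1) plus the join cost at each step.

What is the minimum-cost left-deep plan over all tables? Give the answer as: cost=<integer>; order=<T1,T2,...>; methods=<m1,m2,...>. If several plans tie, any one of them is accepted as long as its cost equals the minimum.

Selinger DP (subsets sized 1..n):
  {A}: scan cost=50, card=50
  {C}: scan cost=500, card=500
  {D}: scan cost=50, card=50
  {E}: scan cost=20, card=20
  {B}: scan cost=20, card=20
  {AC}: card=5000; try (A,hash)→1600, (C,merge)→5400, (A,merge)→5850, (A,nl_idx)→8500, (C,hash)→9100, (C,nl)→25050 …(+1); best=1600 via (A,hash)
  {AE}: card=20; try (A,nl_idx)→160, (E,hash)→300, (A,merge)→490, (E,merge)→520, (A,hash)→640, (A,nl)→1020 …(+1); best=160 via (A,nl_idx)
  {CD}: card=12500; try (D,hash)→1600, (C,merge)→5400, (D,merge)→5850, (C,hash)→9100, (C,nl)→25050, (D,nl)→25500; best=1600 via (D,hash)
  {BC}: card=1000; try (B,hash)→1200, (C,merge)→5140, (B,merge)→5620, (C,hash)→9040, (C,nl)→10020, (B,nl)→10500; best=1200 via (B,hash)
  {ACD}: card=125000; try (D,hash)→7200, (A,hash)→14700, (D,merge)→71950, (A,merge)→189450, (A,nl_idx)→201600, (D,nl)→251600 …(+1); best=7200 via (D,hash)
  {ACE}: card=2000; try (C,merge)→5280, (E,hash)→6800, (C,hash)→9180, (C,nl)→10160, (E,merge)→71720, (E,nl)→101600; best=5280 via (C,merge)
  {ABC}: card=10000; try (A,hash)→2800, (B,hash)→6800, (A,merge)→12550, (A,nl_idx)→17200, (A,nl)→51200, (B,merge)→71720 …(+1); best=2800 via (A,hash)
  {BCD}: card=25000; try (D,hash)→2800, (D,merge)→12550, (B,hash)→14300, (D,nl)→51200, (B,merge)→189220, (B,nl)→251600; best=2800 via (D,hash)
  {ACDE}: card=50000; try (D,hash)→7880, (D,merge)→29630, (D,nl)→105280, (E,hash)→132400, (E,merge)→2257320, (E,nl)→2507200; best=7880 via (D,hash)
  {ABCD}: card=250000; try (D,hash)→13400, (A,hash)→28400, (B,hash)→132400, (D,merge)→153150, (A,nl_idx)→402800, (A,merge)→403150 …(+4); best=13400 via (D,hash)
  {ABCE}: card=4000; try (B,hash)→7480, (E,hash)→13000, (B,merge)→29400, (B,nl)→45280, (E,merge)→152920, (E,nl)→202800; best=7480 via (B,hash)
  {ABCDE}: card=100000; try (D,hash)→12080, (B,hash)→58080, (D,merge)→59830, (D,nl)→207480, (E,hash)→263600, (B,merge)→858000 …(+3); best=12080 via (D,hash)

cost=12080; order=E,A,C,B,D; methods=nl_idx,merge,hash,hash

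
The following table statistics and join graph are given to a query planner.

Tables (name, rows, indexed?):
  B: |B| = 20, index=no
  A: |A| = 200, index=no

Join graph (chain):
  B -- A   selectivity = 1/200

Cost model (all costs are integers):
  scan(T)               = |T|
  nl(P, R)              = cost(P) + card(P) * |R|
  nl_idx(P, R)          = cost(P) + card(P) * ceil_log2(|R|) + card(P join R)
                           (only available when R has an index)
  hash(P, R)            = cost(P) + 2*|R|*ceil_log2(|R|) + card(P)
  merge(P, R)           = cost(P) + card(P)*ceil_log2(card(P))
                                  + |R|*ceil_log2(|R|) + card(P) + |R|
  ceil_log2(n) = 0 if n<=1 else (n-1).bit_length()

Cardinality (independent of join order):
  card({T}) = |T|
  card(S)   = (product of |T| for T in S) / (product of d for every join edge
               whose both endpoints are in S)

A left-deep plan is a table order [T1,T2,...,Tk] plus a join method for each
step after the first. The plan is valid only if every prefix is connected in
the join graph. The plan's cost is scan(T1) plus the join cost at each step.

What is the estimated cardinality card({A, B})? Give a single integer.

20

Tables in S: A(200), B(20)
Edges inside S: B-A(d=200)
numerator = 200 * 20 = 4000
denominator = 200 = 200
card(S) = 4000 / 200 = 20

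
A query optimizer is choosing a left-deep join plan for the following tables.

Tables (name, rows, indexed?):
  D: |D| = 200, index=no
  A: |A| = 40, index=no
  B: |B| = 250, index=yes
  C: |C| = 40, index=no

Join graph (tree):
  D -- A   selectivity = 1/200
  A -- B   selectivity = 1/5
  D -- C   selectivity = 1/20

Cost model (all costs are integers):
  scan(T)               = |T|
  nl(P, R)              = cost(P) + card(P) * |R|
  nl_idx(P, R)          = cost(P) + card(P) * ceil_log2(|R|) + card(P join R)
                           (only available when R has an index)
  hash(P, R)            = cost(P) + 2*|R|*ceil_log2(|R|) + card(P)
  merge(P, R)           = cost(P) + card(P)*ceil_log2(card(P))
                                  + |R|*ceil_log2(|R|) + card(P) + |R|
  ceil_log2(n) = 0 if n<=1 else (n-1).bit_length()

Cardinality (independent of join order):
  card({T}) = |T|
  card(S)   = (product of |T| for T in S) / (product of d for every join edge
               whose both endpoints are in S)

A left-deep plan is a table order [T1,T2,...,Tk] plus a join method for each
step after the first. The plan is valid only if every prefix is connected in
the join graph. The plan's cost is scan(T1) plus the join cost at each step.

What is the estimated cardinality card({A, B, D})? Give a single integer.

Tables in S: A(40), B(250), D(200)
Edges inside S: D-A(d=200), A-B(d=5)
numerator = 40 * 250 * 200 = 2000000
denominator = 200 * 5 = 1000
card(S) = 2000000 / 1000 = 2000

2000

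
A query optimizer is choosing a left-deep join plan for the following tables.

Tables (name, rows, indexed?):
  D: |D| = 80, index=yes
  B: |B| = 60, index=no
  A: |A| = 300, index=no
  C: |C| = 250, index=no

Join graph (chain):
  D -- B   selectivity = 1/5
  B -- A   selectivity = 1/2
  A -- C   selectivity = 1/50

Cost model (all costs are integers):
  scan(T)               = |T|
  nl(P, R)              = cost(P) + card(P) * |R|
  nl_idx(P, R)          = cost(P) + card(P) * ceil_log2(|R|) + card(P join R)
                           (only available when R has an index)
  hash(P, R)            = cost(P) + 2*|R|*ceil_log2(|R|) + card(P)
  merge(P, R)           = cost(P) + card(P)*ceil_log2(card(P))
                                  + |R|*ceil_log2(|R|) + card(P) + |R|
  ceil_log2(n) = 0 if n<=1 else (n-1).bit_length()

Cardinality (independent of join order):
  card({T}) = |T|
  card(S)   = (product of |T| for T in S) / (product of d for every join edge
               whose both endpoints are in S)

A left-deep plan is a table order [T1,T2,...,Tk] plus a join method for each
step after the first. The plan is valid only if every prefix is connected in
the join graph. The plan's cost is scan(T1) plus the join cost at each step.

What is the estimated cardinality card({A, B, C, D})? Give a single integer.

720000

Tables in S: A(300), B(60), C(250), D(80)
Edges inside S: D-B(d=5), B-A(d=2), A-C(d=50)
numerator = 300 * 60 * 250 * 80 = 360000000
denominator = 5 * 2 * 50 = 500
card(S) = 360000000 / 500 = 720000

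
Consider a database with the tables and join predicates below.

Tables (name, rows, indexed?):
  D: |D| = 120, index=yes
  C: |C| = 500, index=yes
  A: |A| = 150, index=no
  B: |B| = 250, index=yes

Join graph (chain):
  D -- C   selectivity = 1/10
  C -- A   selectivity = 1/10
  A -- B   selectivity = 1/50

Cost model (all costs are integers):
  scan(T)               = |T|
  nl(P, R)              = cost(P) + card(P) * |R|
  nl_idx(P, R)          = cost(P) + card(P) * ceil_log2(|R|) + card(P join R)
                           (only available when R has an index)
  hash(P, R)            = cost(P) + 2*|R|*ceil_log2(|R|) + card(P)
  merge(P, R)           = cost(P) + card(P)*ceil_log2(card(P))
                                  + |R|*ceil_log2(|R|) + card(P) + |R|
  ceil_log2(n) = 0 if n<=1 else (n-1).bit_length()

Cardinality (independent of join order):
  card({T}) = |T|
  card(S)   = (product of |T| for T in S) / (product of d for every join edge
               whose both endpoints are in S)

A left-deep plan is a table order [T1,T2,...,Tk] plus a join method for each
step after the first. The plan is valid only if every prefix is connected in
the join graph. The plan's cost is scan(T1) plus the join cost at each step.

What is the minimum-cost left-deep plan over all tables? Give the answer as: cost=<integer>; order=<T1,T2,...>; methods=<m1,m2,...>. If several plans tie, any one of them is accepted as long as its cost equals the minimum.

Selinger DP (subsets sized 1..n):
  {D}: scan cost=120, card=120
  {C}: scan cost=500, card=500
  {A}: scan cost=150, card=150
  {B}: scan cost=250, card=250
  {CD}: card=6000; try (D,hash)→2680, (C,merge)→6080, (D,merge)→6460, (C,nl_idx)→7200, (C,hash)→9240, (D,nl_idx)→10000 …(+2); best=2680 via (D,hash)
  {AC}: card=7500; try (A,hash)→3400, (C,merge)→6500, (A,merge)→6850, (C,nl_idx)→9000, (C,hash)→9300, (C,nl)→75150 …(+1); best=3400 via (A,hash)
  {AB}: card=750; try (B,nl_idx)→2100, (A,hash)→2900, (B,merge)→3750, (A,merge)→3850, (B,hash)→4300, (B,nl)→37650 …(+1); best=2100 via (B,nl_idx)
  {ACD}: card=90000; try (A,hash)→11080, (D,hash)→12580, (A,merge)→88030, (D,merge)→109360, (D,nl_idx)→145900, (A,nl)→902680 …(+1); best=11080 via (A,hash)
  {ABC}: card=37500; try (C,hash)→11850, (B,hash)→14900, (C,merge)→15350, (C,nl_idx)→46350, (B,nl_idx)→100900, (B,merge)→110650 …(+2); best=11850 via (C,hash)
  {ABCD}: card=450000; try (D,hash)→51030, (B,hash)→105080, (D,merge)→650310, (D,nl_idx)→724350, (B,nl_idx)→1181080, (B,merge)→1633330 …(+2); best=51030 via (D,hash)

cost=51030; order=A,B,C,D; methods=nl_idx,hash,hash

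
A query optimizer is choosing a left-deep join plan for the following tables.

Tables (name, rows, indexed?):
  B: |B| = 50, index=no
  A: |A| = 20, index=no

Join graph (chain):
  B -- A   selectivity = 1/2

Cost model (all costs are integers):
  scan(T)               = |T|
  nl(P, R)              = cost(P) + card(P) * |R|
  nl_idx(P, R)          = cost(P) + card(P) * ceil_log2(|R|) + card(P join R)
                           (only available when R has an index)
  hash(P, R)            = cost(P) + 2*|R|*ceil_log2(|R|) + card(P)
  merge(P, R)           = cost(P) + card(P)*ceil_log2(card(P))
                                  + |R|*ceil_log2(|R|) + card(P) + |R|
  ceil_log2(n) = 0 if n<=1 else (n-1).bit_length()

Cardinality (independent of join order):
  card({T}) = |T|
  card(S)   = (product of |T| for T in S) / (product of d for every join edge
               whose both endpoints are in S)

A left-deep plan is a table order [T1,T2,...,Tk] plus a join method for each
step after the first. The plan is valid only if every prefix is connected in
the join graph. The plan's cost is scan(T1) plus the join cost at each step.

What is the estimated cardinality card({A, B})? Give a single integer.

Tables in S: A(20), B(50)
Edges inside S: B-A(d=2)
numerator = 20 * 50 = 1000
denominator = 2 = 2
card(S) = 1000 / 2 = 500

500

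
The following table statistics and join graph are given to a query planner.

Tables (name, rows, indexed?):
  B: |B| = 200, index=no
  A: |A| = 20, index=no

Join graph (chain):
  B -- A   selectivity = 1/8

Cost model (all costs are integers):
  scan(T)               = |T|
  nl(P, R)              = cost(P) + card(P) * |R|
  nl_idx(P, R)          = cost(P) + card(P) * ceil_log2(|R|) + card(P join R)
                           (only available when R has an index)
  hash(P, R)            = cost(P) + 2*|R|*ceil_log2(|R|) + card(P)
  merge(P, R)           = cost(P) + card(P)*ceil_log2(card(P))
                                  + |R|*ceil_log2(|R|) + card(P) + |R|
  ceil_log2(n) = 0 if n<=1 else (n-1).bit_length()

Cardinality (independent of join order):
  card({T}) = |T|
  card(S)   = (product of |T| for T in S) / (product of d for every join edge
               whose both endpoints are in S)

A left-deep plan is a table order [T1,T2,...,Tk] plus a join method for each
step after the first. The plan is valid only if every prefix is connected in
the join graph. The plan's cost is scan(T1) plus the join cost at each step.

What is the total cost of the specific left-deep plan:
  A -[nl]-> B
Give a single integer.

step 1: scan A: cost=20, card=20
step 2: join B via nl
    card(P join B) = 20*200/(8) = 500
    cost = 20 + 20*200 = 4020

4020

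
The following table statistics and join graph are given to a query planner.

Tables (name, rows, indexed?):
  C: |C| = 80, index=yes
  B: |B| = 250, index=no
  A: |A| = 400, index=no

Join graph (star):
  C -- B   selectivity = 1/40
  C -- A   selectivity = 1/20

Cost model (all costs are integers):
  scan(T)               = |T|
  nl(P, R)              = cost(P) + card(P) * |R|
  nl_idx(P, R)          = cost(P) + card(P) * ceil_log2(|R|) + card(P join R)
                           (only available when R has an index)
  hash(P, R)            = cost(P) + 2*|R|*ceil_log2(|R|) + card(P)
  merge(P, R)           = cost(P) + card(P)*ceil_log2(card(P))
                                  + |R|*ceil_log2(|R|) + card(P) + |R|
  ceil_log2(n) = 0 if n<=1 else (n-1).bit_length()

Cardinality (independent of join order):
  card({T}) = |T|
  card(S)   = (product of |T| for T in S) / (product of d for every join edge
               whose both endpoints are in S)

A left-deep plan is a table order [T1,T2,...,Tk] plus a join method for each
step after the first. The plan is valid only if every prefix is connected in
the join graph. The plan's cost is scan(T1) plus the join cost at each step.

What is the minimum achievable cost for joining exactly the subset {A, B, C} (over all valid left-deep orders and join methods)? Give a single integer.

7520

Selinger DP over subsets of {A,B,C}:
  {C}: scan cost=80, card=80
  {B}: scan cost=250, card=250
  {A}: scan cost=400, card=400
  {BC}: card=500; try (C,hash)→1620, (C,nl_idx)→2500, (B,merge)→2970, (C,merge)→3140, (B,hash)→4160, (B,nl)→20080 …(+1); best=1620 via (C,hash)
  {AC}: card=1600; try (C,hash)→1920, (A,merge)→4720, (C,nl_idx)→4800, (C,merge)→5040, (A,hash)→7360, (A,nl)→32080 …(+1); best=1920 via (C,hash)
  {ABC}: card=10000; try (B,hash)→7520, (A,hash)→9320, (A,merge)→10620, (B,merge)→23370, (A,nl)→201620, (B,nl)→401920; best=7520 via (B,hash)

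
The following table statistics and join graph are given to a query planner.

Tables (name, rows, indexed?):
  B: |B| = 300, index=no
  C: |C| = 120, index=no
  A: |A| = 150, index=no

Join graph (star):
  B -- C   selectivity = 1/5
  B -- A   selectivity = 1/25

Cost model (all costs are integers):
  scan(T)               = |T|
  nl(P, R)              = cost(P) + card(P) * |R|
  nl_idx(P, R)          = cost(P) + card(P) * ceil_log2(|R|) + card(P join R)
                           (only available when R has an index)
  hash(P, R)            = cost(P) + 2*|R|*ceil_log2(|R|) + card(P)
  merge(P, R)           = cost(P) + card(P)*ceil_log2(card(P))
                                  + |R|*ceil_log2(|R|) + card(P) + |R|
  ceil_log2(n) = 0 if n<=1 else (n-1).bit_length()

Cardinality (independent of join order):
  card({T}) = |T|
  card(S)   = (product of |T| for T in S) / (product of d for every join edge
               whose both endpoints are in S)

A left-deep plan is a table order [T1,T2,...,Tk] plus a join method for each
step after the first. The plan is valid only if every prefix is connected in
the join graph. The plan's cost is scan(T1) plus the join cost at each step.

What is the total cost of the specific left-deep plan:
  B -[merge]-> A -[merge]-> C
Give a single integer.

27210

step 1: scan B: cost=300, card=300
step 2: join A via merge
    card(P join A) = 300*150/(25) = 1800
    cost = 300 + 300*9 + 150*8 + 300 + 150 = 4650
step 3: join C via merge
    card(P join C) = 1800*120/(5) = 43200
    cost = 4650 + 1800*11 + 120*7 + 1800 + 120 = 27210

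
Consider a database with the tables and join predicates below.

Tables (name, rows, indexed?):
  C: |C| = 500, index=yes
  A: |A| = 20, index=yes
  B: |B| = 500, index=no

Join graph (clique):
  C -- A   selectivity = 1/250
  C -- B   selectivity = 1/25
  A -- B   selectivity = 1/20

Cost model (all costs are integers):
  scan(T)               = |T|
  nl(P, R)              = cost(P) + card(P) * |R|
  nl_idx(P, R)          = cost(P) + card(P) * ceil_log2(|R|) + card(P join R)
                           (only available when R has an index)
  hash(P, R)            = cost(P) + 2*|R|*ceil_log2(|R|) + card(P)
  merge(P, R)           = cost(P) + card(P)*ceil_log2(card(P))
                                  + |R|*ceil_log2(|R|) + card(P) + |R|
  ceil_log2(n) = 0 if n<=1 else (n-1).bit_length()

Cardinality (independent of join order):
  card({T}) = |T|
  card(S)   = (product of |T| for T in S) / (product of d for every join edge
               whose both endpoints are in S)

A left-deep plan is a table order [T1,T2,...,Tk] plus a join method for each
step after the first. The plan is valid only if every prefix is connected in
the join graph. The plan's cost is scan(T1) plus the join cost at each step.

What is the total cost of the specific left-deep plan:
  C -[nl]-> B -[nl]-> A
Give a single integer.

450500

step 1: scan C: cost=500, card=500
step 2: join B via nl
    card(P join B) = 500*500/(25) = 10000
    cost = 500 + 500*500 = 250500
step 3: join A via nl
    card(P join A) = 10000*20/(250*20) = 40
    cost = 250500 + 10000*20 = 450500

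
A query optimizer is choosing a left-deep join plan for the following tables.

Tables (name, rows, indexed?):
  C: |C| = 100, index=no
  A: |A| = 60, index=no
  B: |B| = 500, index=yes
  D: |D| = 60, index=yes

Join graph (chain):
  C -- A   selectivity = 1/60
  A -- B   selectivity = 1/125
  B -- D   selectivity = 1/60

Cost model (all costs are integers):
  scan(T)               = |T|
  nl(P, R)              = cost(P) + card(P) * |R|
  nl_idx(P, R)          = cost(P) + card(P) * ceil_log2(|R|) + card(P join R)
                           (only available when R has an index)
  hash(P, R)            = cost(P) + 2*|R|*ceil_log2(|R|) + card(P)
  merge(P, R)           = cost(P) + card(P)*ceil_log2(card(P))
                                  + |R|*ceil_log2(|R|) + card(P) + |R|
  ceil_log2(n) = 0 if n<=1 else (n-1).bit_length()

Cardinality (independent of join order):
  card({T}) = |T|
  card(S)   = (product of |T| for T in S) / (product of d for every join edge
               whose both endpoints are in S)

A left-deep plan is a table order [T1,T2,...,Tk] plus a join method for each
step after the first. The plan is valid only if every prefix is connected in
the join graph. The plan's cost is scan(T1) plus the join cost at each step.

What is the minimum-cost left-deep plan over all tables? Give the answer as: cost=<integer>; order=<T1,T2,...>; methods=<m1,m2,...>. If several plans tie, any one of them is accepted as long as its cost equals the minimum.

Selinger DP (subsets sized 1..n):
  {C}: scan cost=100, card=100
  {A}: scan cost=60, card=60
  {B}: scan cost=500, card=500
  {D}: scan cost=60, card=60
  {AC}: card=100; try (A,hash)→920, (C,merge)→1280, (A,merge)→1320, (C,hash)→1520, (C,nl)→6060, (A,nl)→6100; best=920 via (A,hash)
  {AB}: card=240; try (B,nl_idx)→840, (A,hash)→1720, (B,merge)→5480, (A,merge)→5920, (B,hash)→9120, (B,nl)→30060 …(+1); best=840 via (B,nl_idx)
  {BD}: card=500; try (B,nl_idx)→1100, (D,hash)→1720, (D,nl_idx)→4000, (B,merge)→5480, (D,merge)→5920, (B,hash)→9120 …(+2); best=1100 via (B,nl_idx)
  {ABC}: card=400; try (B,nl_idx)→2220, (C,hash)→2480, (C,merge)→3800, (B,merge)→6720, (B,hash)→10020, (C,nl)→24840 …(+1); best=2220 via (B,nl_idx)
  {ABD}: card=240; try (D,hash)→1800, (A,hash)→2320, (D,nl_idx)→2520, (D,merge)→3420, (A,merge)→6520, (D,nl)→15240 …(+1); best=1800 via (D,hash)
  {ABCD}: card=400; try (D,hash)→3340, (C,hash)→3440, (C,merge)→4760, (D,nl_idx)→5020, (D,merge)→6640, (C,nl)→25800 …(+1); best=3340 via (D,hash)

cost=3340; order=C,A,B,D; methods=hash,nl_idx,hash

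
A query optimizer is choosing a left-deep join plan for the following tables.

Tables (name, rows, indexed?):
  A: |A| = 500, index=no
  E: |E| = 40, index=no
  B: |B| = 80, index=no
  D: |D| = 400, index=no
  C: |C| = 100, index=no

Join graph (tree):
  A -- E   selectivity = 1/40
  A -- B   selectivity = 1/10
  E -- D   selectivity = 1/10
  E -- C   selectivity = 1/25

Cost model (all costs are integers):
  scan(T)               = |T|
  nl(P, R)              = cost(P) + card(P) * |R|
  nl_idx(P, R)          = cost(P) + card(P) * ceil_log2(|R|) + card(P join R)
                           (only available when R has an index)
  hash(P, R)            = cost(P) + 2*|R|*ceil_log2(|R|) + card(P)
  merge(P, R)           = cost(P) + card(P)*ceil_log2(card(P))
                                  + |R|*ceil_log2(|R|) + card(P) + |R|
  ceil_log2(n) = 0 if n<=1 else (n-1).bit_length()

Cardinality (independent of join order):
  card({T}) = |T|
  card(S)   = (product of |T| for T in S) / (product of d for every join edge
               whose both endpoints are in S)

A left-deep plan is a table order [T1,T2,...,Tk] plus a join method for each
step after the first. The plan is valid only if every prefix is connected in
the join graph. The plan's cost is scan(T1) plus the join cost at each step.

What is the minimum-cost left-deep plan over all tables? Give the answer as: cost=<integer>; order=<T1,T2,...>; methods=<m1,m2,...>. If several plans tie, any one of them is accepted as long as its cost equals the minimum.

cost=29700; order=A,E,C,B,D; methods=hash,hash,hash,hash

Selinger DP (subsets sized 1..n):
  {A}: scan cost=500, card=500
  {E}: scan cost=40, card=40
  {B}: scan cost=80, card=80
  {D}: scan cost=400, card=400
  {C}: scan cost=100, card=100
  {AE}: card=500; try (E,hash)→1480, (A,merge)→5320, (E,merge)→5780, (A,hash)→9080, (A,nl)→20040, (E,nl)→20500; best=1480 via (E,hash)
  {AB}: card=4000; try (B,hash)→2120, (A,merge)→5720, (B,merge)→6140, (A,hash)→9160, (A,nl)→40080, (B,nl)→40500; best=2120 via (B,hash)
  {DE}: card=1600; try (E,hash)→1280, (D,merge)→4320, (E,merge)→4680, (D,hash)→7280, (D,nl)→16040, (E,nl)→16400; best=1280 via (E,hash)
  {CE}: card=160; try (E,hash)→680, (C,merge)→1120, (E,merge)→1180, (C,hash)→1480, (C,nl)→4040, (E,nl)→4100; best=680 via (E,hash)
  {ABE}: card=4000; try (B,hash)→3100, (E,hash)→6600, (B,merge)→7120, (B,nl)→41480, (E,merge)→54400, (E,nl)→162120; best=3100 via (B,hash)
  {ADE}: card=20000; try (D,hash)→9180, (D,merge)→10480, (A,hash)→11880, (A,merge)→25480, (D,nl)→201480, (A,nl)→801280; best=9180 via (D,hash)
  {ACE}: card=2000; try (C,hash)→3380, (A,merge)→7120, (C,merge)→7280, (A,hash)→9840, (C,nl)→51480, (A,nl)→80680; best=3380 via (C,hash)
  {CDE}: card=6400; try (C,hash)→4280, (D,merge)→6120, (D,hash)→8040, (C,merge)→21280, (D,nl)→64680, (C,nl)→161280; best=4280 via (C,hash)
  {ABDE}: card=160000; try (D,hash)→14300, (B,hash)→30300, (D,merge)→59100, (B,merge)→329820, (D,nl)→1603100, (B,nl)→1609180; best=14300 via (D,hash)
  {ABCE}: card=16000; try (B,hash)→6500, (C,hash)→8500, (B,merge)→28020, (C,merge)→55900, (B,nl)→163380, (C,nl)→403100; best=6500 via (B,hash)
  {ACDE}: card=80000; try (D,hash)→12580, (A,hash)→19680, (C,hash)→30580, (D,merge)→31380, (A,merge)→98880, (C,merge)→329980 …(+3); best=12580 via (D,hash)
  {ABCDE}: card=640000; try (D,hash)→29700, (B,hash)→93700, (C,hash)→175700, (D,merge)→250500, (B,merge)→1453220, (C,merge)→3055100 …(+3); best=29700 via (D,hash)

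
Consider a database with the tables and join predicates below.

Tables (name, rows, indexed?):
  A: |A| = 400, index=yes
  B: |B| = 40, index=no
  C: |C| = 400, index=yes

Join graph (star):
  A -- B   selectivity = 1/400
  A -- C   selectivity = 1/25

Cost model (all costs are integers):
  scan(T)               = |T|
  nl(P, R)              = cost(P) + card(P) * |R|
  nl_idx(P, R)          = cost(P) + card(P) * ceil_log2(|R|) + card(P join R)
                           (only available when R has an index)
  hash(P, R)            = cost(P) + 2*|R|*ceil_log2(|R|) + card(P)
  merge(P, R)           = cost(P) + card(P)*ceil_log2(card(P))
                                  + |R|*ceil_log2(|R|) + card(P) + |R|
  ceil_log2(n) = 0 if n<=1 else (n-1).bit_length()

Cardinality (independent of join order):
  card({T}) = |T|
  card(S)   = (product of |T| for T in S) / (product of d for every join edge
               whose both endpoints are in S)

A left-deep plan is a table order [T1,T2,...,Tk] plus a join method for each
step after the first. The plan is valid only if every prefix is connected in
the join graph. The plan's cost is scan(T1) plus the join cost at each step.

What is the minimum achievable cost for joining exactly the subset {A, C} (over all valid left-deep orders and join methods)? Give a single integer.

Selinger DP over subsets of {A,C}:
  {A}: scan cost=400, card=400
  {C}: scan cost=400, card=400
  {AC}: card=6400; try (C,hash)→8000, (A,hash)→8000, (C,merge)→8400, (A,merge)→8400, (C,nl_idx)→10400, (A,nl_idx)→10400 …(+2); best=8000 via (C,hash)

8000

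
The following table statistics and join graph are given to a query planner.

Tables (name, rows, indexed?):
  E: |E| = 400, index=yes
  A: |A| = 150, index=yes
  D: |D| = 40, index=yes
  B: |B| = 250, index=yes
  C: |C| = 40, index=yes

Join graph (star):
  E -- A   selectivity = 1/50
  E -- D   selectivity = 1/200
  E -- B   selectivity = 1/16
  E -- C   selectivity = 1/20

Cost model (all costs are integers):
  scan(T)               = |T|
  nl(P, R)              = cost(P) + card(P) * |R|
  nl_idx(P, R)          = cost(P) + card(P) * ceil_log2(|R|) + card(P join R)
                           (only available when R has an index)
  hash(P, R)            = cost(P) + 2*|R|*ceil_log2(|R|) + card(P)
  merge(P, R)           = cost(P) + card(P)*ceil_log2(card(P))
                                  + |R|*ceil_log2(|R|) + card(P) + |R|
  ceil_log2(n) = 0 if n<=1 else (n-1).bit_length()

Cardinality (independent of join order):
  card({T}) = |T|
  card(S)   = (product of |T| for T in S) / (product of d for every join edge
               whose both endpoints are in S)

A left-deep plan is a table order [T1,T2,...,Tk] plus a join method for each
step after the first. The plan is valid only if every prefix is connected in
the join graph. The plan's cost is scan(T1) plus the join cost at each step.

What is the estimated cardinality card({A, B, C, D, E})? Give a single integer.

Tables in S: A(150), B(250), C(40), D(40), E(400)
Edges inside S: E-A(d=50), E-D(d=200), E-B(d=16), E-C(d=20)
numerator = 150 * 250 * 40 * 40 * 400 = 24000000000
denominator = 50 * 200 * 16 * 20 = 3200000
card(S) = 24000000000 / 3200000 = 7500

7500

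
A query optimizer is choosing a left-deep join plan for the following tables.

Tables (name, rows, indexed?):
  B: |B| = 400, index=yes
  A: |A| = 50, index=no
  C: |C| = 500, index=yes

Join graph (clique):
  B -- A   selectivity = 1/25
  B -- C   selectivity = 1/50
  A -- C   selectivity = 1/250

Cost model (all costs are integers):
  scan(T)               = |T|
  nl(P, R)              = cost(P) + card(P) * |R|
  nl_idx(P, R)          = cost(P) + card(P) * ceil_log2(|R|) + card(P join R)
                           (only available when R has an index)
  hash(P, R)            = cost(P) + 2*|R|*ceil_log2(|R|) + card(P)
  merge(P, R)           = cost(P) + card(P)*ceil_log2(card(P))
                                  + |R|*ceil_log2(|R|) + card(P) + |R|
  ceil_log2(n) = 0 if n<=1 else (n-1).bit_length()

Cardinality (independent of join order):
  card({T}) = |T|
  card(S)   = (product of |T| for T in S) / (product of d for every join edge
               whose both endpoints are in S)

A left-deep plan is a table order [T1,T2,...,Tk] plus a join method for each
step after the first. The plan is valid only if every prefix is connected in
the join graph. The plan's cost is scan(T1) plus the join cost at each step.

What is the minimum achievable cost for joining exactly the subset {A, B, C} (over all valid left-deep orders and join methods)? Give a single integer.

Selinger DP over subsets of {A,B,C}:
  {B}: scan cost=400, card=400
  {A}: scan cost=50, card=50
  {C}: scan cost=500, card=500
  {AB}: card=800; try (B,nl_idx)→1300, (A,hash)→1400, (B,merge)→4400, (A,merge)→4750, (B,hash)→7300, (B,nl)→20050 …(+1); best=1300 via (B,nl_idx)
  {BC}: card=4000; try (C,nl_idx)→8000, (B,hash)→8200, (B,nl_idx)→9000, (C,merge)→9400, (B,merge)→9500, (C,hash)→9800 …(+2); best=8000 via (C,nl_idx)
  {AC}: card=100; try (C,nl_idx)→600, (A,hash)→1600, (C,merge)→5400, (A,merge)→5850, (C,hash)→9100, (C,nl)→25050 …(+1); best=600 via (C,nl_idx)
  {ABC}: card=32; try (B,nl_idx)→1532, (B,merge)→5400, (B,hash)→7900, (C,nl_idx)→8532, (C,hash)→11100, (A,hash)→12600 …(+5); best=1532 via (B,nl_idx)

1532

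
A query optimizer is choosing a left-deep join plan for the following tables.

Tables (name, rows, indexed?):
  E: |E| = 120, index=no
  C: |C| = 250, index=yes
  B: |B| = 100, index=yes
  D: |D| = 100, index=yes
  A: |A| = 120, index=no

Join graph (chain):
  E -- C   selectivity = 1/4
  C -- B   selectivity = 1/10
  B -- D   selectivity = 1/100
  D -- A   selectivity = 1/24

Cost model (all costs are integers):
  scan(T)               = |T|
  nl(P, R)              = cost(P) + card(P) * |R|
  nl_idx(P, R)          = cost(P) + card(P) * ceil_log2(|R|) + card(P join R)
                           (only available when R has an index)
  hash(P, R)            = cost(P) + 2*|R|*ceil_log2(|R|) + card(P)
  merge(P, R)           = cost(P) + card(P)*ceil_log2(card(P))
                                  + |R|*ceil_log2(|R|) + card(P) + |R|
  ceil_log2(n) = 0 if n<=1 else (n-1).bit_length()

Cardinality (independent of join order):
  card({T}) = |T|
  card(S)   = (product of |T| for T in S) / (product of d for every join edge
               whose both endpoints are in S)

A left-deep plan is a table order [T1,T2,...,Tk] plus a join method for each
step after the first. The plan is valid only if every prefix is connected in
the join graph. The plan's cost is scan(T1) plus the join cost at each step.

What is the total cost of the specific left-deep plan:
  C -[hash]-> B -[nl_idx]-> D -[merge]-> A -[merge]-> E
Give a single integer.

243820

step 1: scan C: cost=250, card=250
step 2: join B via hash
    card(P join B) = 250*100/(10) = 2500
    cost = 250 + 2*100*7 + 250 = 1900
step 3: join D via nl_idx
    card(P join D) = 2500*100/(100) = 2500
    cost = 1900 + 2500*7 + 2500 = 21900
step 4: join A via merge
    card(P join A) = 2500*120/(24) = 12500
    cost = 21900 + 2500*12 + 120*7 + 2500 + 120 = 55360
step 5: join E via merge
    card(P join E) = 12500*120/(4) = 375000
    cost = 55360 + 12500*14 + 120*7 + 12500 + 120 = 243820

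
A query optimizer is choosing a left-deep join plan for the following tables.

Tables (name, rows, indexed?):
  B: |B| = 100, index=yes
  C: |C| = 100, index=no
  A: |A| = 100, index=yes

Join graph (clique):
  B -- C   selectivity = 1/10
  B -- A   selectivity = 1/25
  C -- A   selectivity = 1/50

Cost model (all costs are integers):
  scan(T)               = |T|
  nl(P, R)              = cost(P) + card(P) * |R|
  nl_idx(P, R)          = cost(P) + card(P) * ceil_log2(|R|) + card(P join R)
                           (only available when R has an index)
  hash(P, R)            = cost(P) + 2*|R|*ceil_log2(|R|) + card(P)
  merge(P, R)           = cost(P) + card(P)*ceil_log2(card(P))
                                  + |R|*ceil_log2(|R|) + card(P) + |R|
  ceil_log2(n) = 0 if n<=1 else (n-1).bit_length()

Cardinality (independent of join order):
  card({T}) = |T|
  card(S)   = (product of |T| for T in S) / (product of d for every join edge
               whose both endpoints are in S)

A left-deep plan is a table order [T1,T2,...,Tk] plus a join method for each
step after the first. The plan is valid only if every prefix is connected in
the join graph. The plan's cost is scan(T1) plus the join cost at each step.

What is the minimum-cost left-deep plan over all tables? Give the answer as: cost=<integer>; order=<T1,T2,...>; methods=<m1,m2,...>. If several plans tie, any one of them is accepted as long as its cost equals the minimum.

cost=2480; order=C,A,B; methods=nl_idx,nl_idx

Selinger DP (subsets sized 1..n):
  {B}: scan cost=100, card=100
  {C}: scan cost=100, card=100
  {A}: scan cost=100, card=100
  {BC}: card=1000; try (C,hash)→1600, (B,hash)→1600, (C,merge)→1700, (B,merge)→1700, (B,nl_idx)→1800, (C,nl)→10100 …(+1); best=1600 via (C,hash)
  {AB}: card=400; try (B,nl_idx)→1200, (A,nl_idx)→1200, (B,hash)→1600, (A,hash)→1600, (B,merge)→1700, (A,merge)→1700 …(+2); best=1200 via (B,nl_idx)
  {AC}: card=200; try (A,nl_idx)→1000, (C,hash)→1600, (A,hash)→1600, (C,merge)→1700, (A,merge)→1700, (C,nl)→10100 …(+1); best=1000 via (A,nl_idx)
  {ABC}: card=80; try (B,nl_idx)→2480, (B,hash)→2600, (C,hash)→3000, (B,merge)→3600, (A,hash)→4000, (C,merge)→6000 …(+5); best=2480 via (B,nl_idx)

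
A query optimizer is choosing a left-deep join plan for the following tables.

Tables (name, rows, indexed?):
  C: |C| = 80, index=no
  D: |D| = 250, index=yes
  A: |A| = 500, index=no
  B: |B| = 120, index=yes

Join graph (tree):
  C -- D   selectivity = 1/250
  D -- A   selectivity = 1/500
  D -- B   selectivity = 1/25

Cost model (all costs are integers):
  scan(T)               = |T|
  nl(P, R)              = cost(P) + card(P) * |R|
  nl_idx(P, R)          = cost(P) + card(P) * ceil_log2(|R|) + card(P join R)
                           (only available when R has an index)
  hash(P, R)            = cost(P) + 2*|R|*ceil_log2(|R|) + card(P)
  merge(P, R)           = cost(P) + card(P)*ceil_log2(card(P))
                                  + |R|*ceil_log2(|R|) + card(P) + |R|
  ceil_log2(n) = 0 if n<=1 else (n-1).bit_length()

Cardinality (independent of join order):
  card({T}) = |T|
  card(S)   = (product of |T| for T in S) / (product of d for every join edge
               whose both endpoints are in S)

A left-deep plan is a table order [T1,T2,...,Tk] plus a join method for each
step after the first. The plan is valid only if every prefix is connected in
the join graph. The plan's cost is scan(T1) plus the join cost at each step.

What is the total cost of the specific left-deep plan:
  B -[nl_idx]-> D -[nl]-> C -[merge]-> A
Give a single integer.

step 1: scan B: cost=120, card=120
step 2: join D via nl_idx
    card(P join D) = 120*250/(25) = 1200
    cost = 120 + 120*8 + 1200 = 2280
step 3: join C via nl
    card(P join C) = 1200*80/(250) = 384
    cost = 2280 + 1200*80 = 98280
step 4: join A via merge
    card(P join A) = 384*500/(500) = 384
    cost = 98280 + 384*9 + 500*9 + 384 + 500 = 107120

107120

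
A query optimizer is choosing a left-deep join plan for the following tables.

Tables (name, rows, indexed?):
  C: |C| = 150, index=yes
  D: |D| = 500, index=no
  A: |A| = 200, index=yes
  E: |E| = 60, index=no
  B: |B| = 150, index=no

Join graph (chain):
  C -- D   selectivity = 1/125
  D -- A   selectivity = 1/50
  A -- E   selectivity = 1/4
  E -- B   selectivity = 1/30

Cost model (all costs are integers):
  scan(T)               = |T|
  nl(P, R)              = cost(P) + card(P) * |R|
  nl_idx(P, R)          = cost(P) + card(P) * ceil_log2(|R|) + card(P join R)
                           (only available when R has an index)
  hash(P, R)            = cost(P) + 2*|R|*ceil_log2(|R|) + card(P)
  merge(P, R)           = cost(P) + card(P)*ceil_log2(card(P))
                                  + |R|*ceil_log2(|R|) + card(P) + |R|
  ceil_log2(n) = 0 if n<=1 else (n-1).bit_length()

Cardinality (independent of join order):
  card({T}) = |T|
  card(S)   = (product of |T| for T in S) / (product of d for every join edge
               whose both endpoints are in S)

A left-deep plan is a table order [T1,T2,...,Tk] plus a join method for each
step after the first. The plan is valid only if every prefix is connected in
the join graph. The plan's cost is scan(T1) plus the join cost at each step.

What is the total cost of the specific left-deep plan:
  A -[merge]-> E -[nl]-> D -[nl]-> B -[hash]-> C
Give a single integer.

6154820

step 1: scan A: cost=200, card=200
step 2: join E via merge
    card(P join E) = 200*60/(4) = 3000
    cost = 200 + 200*8 + 60*6 + 200 + 60 = 2420
step 3: join D via nl
    card(P join D) = 3000*500/(50) = 30000
    cost = 2420 + 3000*500 = 1502420
step 4: join B via nl
    card(P join B) = 30000*150/(30) = 150000
    cost = 1502420 + 30000*150 = 6002420
step 5: join C via hash
    card(P join C) = 150000*150/(125) = 180000
    cost = 6002420 + 2*150*8 + 150000 = 6154820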